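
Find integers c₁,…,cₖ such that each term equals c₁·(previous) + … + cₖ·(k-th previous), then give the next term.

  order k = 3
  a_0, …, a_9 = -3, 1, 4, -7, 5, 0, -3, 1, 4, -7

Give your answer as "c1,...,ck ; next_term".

  a_3 = -2·4 + -2·1 + -1·-3 = -7
  a_4 = -2·-7 + -2·4 + -1·1 = 5
  a_5 = -2·5 + -2·-7 + -1·4 = 0
  a_6 = -2·0 + -2·5 + -1·-7 = -3
  a_7 = -2·-3 + -2·0 + -1·5 = 1
  a_8 = -2·1 + -2·-3 + -1·0 = 4
  a_9 = -2·4 + -2·1 + -1·-3 = -7
  a_10 = -2·-7 + -2·4 + -1·1 = 5

-2,-2,-1 ; 5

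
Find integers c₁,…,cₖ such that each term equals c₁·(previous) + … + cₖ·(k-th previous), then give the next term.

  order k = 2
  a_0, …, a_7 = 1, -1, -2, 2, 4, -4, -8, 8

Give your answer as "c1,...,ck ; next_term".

0,-2 ; 16

  a_2 = 0·-1 + -2·1 = -2
  a_3 = 0·-2 + -2·-1 = 2
  a_4 = 0·2 + -2·-2 = 4
  a_5 = 0·4 + -2·2 = -4
  a_6 = 0·-4 + -2·4 = -8
  a_7 = 0·-8 + -2·-4 = 8
  a_8 = 0·8 + -2·-8 = 16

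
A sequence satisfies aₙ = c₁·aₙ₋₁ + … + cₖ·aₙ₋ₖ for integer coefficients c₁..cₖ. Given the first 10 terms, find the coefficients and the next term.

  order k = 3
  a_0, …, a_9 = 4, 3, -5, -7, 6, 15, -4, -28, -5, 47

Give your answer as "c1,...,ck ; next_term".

  a_3 = 1·-5 + -2·3 + 1·4 = -7
  a_4 = 1·-7 + -2·-5 + 1·3 = 6
  a_5 = 1·6 + -2·-7 + 1·-5 = 15
  a_6 = 1·15 + -2·6 + 1·-7 = -4
  a_7 = 1·-4 + -2·15 + 1·6 = -28
  a_8 = 1·-28 + -2·-4 + 1·15 = -5
  a_9 = 1·-5 + -2·-28 + 1·-4 = 47
  a_10 = 1·47 + -2·-5 + 1·-28 = 29

1,-2,1 ; 29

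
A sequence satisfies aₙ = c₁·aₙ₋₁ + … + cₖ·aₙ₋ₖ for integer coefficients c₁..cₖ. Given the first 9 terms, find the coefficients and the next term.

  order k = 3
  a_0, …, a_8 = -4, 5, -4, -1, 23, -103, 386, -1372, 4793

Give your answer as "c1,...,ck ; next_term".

  a_3 = -4·-4 + -1·5 + 3·-4 = -1
  a_4 = -4·-1 + -1·-4 + 3·5 = 23
  a_5 = -4·23 + -1·-1 + 3·-4 = -103
  a_6 = -4·-103 + -1·23 + 3·-1 = 386
  a_7 = -4·386 + -1·-103 + 3·23 = -1372
  a_8 = -4·-1372 + -1·386 + 3·-103 = 4793
  a_9 = -4·4793 + -1·-1372 + 3·386 = -16642

-4,-1,3 ; -16642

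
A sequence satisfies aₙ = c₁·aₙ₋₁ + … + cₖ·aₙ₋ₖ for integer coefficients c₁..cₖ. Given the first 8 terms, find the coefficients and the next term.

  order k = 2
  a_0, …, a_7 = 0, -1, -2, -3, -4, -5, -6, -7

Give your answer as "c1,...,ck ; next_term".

2,-1 ; -8

  a_2 = 2·-1 + -1·0 = -2
  a_3 = 2·-2 + -1·-1 = -3
  a_4 = 2·-3 + -1·-2 = -4
  a_5 = 2·-4 + -1·-3 = -5
  a_6 = 2·-5 + -1·-4 = -6
  a_7 = 2·-6 + -1·-5 = -7
  a_8 = 2·-7 + -1·-6 = -8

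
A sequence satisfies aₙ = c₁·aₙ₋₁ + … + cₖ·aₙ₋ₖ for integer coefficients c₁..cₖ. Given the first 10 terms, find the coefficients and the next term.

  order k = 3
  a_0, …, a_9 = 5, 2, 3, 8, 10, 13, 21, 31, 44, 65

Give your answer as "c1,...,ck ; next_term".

1,0,1 ; 96

  a_3 = 1·3 + 0·2 + 1·5 = 8
  a_4 = 1·8 + 0·3 + 1·2 = 10
  a_5 = 1·10 + 0·8 + 1·3 = 13
  a_6 = 1·13 + 0·10 + 1·8 = 21
  a_7 = 1·21 + 0·13 + 1·10 = 31
  a_8 = 1·31 + 0·21 + 1·13 = 44
  a_9 = 1·44 + 0·31 + 1·21 = 65
  a_10 = 1·65 + 0·44 + 1·31 = 96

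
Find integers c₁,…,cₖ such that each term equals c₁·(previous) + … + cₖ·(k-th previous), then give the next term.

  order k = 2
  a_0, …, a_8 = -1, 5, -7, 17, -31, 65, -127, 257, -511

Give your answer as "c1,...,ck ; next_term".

  a_2 = -1·5 + 2·-1 = -7
  a_3 = -1·-7 + 2·5 = 17
  a_4 = -1·17 + 2·-7 = -31
  a_5 = -1·-31 + 2·17 = 65
  a_6 = -1·65 + 2·-31 = -127
  a_7 = -1·-127 + 2·65 = 257
  a_8 = -1·257 + 2·-127 = -511
  a_9 = -1·-511 + 2·257 = 1025

-1,2 ; 1025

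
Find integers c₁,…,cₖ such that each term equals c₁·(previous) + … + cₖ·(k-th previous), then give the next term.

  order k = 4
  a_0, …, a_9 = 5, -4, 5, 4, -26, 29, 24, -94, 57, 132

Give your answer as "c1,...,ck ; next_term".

  a_4 = -2·4 + -4·5 + -3·-4 + -2·5 = -26
  a_5 = -2·-26 + -4·4 + -3·5 + -2·-4 = 29
  a_6 = -2·29 + -4·-26 + -3·4 + -2·5 = 24
  a_7 = -2·24 + -4·29 + -3·-26 + -2·4 = -94
  a_8 = -2·-94 + -4·24 + -3·29 + -2·-26 = 57
  a_9 = -2·57 + -4·-94 + -3·24 + -2·29 = 132
  a_10 = -2·132 + -4·57 + -3·-94 + -2·24 = -258

-2,-4,-3,-2 ; -258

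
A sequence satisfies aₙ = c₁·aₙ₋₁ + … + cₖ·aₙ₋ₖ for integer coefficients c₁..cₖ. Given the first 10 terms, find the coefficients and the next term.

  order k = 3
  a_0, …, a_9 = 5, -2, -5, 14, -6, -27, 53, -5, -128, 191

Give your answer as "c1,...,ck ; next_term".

  a_3 = -1·-5 + -2·-2 + 1·5 = 14
  a_4 = -1·14 + -2·-5 + 1·-2 = -6
  a_5 = -1·-6 + -2·14 + 1·-5 = -27
  a_6 = -1·-27 + -2·-6 + 1·14 = 53
  a_7 = -1·53 + -2·-27 + 1·-6 = -5
  a_8 = -1·-5 + -2·53 + 1·-27 = -128
  a_9 = -1·-128 + -2·-5 + 1·53 = 191
  a_10 = -1·191 + -2·-128 + 1·-5 = 60

-1,-2,1 ; 60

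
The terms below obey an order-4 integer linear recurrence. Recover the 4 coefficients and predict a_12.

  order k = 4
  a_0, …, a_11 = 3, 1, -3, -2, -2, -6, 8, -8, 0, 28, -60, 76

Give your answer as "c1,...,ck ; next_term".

-1,0,2,-2 ; -20

  a_4 = -1·-2 + 0·-3 + 2·1 + -2·3 = -2
  a_5 = -1·-2 + 0·-2 + 2·-3 + -2·1 = -6
  a_6 = -1·-6 + 0·-2 + 2·-2 + -2·-3 = 8
  a_7 = -1·8 + 0·-6 + 2·-2 + -2·-2 = -8
  a_8 = -1·-8 + 0·8 + 2·-6 + -2·-2 = 0
  a_9 = -1·0 + 0·-8 + 2·8 + -2·-6 = 28
  a_10 = -1·28 + 0·0 + 2·-8 + -2·8 = -60
  a_11 = -1·-60 + 0·28 + 2·0 + -2·-8 = 76
  a_12 = -1·76 + 0·-60 + 2·28 + -2·0 = -20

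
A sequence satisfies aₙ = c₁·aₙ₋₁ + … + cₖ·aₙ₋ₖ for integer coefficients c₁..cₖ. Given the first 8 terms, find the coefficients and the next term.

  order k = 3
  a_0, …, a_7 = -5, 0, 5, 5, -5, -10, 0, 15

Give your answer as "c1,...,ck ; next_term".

  a_3 = 0·5 + -1·0 + -1·-5 = 5
  a_4 = 0·5 + -1·5 + -1·0 = -5
  a_5 = 0·-5 + -1·5 + -1·5 = -10
  a_6 = 0·-10 + -1·-5 + -1·5 = 0
  a_7 = 0·0 + -1·-10 + -1·-5 = 15
  a_8 = 0·15 + -1·0 + -1·-10 = 10

0,-1,-1 ; 10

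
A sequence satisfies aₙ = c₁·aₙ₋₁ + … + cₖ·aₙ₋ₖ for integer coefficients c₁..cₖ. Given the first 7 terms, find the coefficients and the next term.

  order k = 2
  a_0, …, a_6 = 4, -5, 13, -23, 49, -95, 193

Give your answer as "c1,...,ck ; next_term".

-1,2 ; -383

  a_2 = -1·-5 + 2·4 = 13
  a_3 = -1·13 + 2·-5 = -23
  a_4 = -1·-23 + 2·13 = 49
  a_5 = -1·49 + 2·-23 = -95
  a_6 = -1·-95 + 2·49 = 193
  a_7 = -1·193 + 2·-95 = -383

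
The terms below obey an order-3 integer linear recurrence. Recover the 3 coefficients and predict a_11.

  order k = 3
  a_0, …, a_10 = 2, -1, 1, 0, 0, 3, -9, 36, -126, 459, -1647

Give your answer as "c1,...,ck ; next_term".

-3,3,3 ; 5940

  a_3 = -3·1 + 3·-1 + 3·2 = 0
  a_4 = -3·0 + 3·1 + 3·-1 = 0
  a_5 = -3·0 + 3·0 + 3·1 = 3
  a_6 = -3·3 + 3·0 + 3·0 = -9
  a_7 = -3·-9 + 3·3 + 3·0 = 36
  a_8 = -3·36 + 3·-9 + 3·3 = -126
  a_9 = -3·-126 + 3·36 + 3·-9 = 459
  a_10 = -3·459 + 3·-126 + 3·36 = -1647
  a_11 = -3·-1647 + 3·459 + 3·-126 = 5940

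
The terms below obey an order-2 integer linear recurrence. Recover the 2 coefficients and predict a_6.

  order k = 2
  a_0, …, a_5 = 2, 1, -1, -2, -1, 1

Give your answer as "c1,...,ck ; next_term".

1,-1 ; 2

  a_2 = 1·1 + -1·2 = -1
  a_3 = 1·-1 + -1·1 = -2
  a_4 = 1·-2 + -1·-1 = -1
  a_5 = 1·-1 + -1·-2 = 1
  a_6 = 1·1 + -1·-1 = 2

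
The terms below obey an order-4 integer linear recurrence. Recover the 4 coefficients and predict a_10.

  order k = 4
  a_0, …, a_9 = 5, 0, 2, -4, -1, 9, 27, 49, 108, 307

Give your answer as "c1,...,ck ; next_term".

3,-2,2,3 ; 884

  a_4 = 3·-4 + -2·2 + 2·0 + 3·5 = -1
  a_5 = 3·-1 + -2·-4 + 2·2 + 3·0 = 9
  a_6 = 3·9 + -2·-1 + 2·-4 + 3·2 = 27
  a_7 = 3·27 + -2·9 + 2·-1 + 3·-4 = 49
  a_8 = 3·49 + -2·27 + 2·9 + 3·-1 = 108
  a_9 = 3·108 + -2·49 + 2·27 + 3·9 = 307
  a_10 = 3·307 + -2·108 + 2·49 + 3·27 = 884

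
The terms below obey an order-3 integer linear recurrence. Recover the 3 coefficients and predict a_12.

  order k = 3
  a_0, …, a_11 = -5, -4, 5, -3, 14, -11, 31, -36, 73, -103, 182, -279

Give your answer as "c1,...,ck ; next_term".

0,2,-1 ; 467

  a_3 = 0·5 + 2·-4 + -1·-5 = -3
  a_4 = 0·-3 + 2·5 + -1·-4 = 14
  a_5 = 0·14 + 2·-3 + -1·5 = -11
  a_6 = 0·-11 + 2·14 + -1·-3 = 31
  a_7 = 0·31 + 2·-11 + -1·14 = -36
  a_8 = 0·-36 + 2·31 + -1·-11 = 73
  a_9 = 0·73 + 2·-36 + -1·31 = -103
  a_10 = 0·-103 + 2·73 + -1·-36 = 182
  a_11 = 0·182 + 2·-103 + -1·73 = -279
  a_12 = 0·-279 + 2·182 + -1·-103 = 467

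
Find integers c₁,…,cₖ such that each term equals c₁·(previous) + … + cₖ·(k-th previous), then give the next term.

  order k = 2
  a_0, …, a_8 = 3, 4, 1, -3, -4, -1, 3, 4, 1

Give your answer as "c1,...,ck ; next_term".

1,-1 ; -3

  a_2 = 1·4 + -1·3 = 1
  a_3 = 1·1 + -1·4 = -3
  a_4 = 1·-3 + -1·1 = -4
  a_5 = 1·-4 + -1·-3 = -1
  a_6 = 1·-1 + -1·-4 = 3
  a_7 = 1·3 + -1·-1 = 4
  a_8 = 1·4 + -1·3 = 1
  a_9 = 1·1 + -1·4 = -3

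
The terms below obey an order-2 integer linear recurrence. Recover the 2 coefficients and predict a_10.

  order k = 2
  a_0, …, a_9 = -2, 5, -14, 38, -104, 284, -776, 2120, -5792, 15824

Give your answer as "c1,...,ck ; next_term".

-2,2 ; -43232

  a_2 = -2·5 + 2·-2 = -14
  a_3 = -2·-14 + 2·5 = 38
  a_4 = -2·38 + 2·-14 = -104
  a_5 = -2·-104 + 2·38 = 284
  a_6 = -2·284 + 2·-104 = -776
  a_7 = -2·-776 + 2·284 = 2120
  a_8 = -2·2120 + 2·-776 = -5792
  a_9 = -2·-5792 + 2·2120 = 15824
  a_10 = -2·15824 + 2·-5792 = -43232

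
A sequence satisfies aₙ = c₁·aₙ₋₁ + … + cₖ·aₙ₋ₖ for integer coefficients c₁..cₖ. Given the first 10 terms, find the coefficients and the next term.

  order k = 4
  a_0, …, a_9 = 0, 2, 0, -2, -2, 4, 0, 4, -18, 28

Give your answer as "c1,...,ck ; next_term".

-2,-1,-3,-1 ; -50

  a_4 = -2·-2 + -1·0 + -3·2 + -1·0 = -2
  a_5 = -2·-2 + -1·-2 + -3·0 + -1·2 = 4
  a_6 = -2·4 + -1·-2 + -3·-2 + -1·0 = 0
  a_7 = -2·0 + -1·4 + -3·-2 + -1·-2 = 4
  a_8 = -2·4 + -1·0 + -3·4 + -1·-2 = -18
  a_9 = -2·-18 + -1·4 + -3·0 + -1·4 = 28
  a_10 = -2·28 + -1·-18 + -3·4 + -1·0 = -50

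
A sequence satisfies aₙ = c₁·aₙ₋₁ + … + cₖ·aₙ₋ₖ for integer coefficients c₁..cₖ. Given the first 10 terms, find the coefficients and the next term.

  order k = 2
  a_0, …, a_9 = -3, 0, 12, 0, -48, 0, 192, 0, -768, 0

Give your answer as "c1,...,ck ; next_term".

  a_2 = 0·0 + -4·-3 = 12
  a_3 = 0·12 + -4·0 = 0
  a_4 = 0·0 + -4·12 = -48
  a_5 = 0·-48 + -4·0 = 0
  a_6 = 0·0 + -4·-48 = 192
  a_7 = 0·192 + -4·0 = 0
  a_8 = 0·0 + -4·192 = -768
  a_9 = 0·-768 + -4·0 = 0
  a_10 = 0·0 + -4·-768 = 3072

0,-4 ; 3072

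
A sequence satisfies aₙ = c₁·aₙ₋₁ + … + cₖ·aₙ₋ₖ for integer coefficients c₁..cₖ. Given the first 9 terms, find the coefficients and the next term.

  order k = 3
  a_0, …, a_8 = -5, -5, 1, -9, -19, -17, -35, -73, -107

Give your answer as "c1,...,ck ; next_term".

1,0,2 ; -177

  a_3 = 1·1 + 0·-5 + 2·-5 = -9
  a_4 = 1·-9 + 0·1 + 2·-5 = -19
  a_5 = 1·-19 + 0·-9 + 2·1 = -17
  a_6 = 1·-17 + 0·-19 + 2·-9 = -35
  a_7 = 1·-35 + 0·-17 + 2·-19 = -73
  a_8 = 1·-73 + 0·-35 + 2·-17 = -107
  a_9 = 1·-107 + 0·-73 + 2·-35 = -177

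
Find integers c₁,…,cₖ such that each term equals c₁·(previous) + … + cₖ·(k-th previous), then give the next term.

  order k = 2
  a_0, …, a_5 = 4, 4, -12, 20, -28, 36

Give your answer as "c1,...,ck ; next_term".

  a_2 = -2·4 + -1·4 = -12
  a_3 = -2·-12 + -1·4 = 20
  a_4 = -2·20 + -1·-12 = -28
  a_5 = -2·-28 + -1·20 = 36
  a_6 = -2·36 + -1·-28 = -44

-2,-1 ; -44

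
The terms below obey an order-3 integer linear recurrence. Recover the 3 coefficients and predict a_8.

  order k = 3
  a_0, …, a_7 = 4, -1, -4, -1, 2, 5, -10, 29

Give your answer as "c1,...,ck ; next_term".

-3,1,-3 ; -112

  a_3 = -3·-4 + 1·-1 + -3·4 = -1
  a_4 = -3·-1 + 1·-4 + -3·-1 = 2
  a_5 = -3·2 + 1·-1 + -3·-4 = 5
  a_6 = -3·5 + 1·2 + -3·-1 = -10
  a_7 = -3·-10 + 1·5 + -3·2 = 29
  a_8 = -3·29 + 1·-10 + -3·5 = -112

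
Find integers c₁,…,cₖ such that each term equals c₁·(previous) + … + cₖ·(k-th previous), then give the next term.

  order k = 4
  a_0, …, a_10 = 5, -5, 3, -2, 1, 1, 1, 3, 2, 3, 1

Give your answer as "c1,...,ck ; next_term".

  a_4 = 1·-2 + 1·3 + -1·-5 + -1·5 = 1
  a_5 = 1·1 + 1·-2 + -1·3 + -1·-5 = 1
  a_6 = 1·1 + 1·1 + -1·-2 + -1·3 = 1
  a_7 = 1·1 + 1·1 + -1·1 + -1·-2 = 3
  a_8 = 1·3 + 1·1 + -1·1 + -1·1 = 2
  a_9 = 1·2 + 1·3 + -1·1 + -1·1 = 3
  a_10 = 1·3 + 1·2 + -1·3 + -1·1 = 1
  a_11 = 1·1 + 1·3 + -1·2 + -1·3 = -1

1,1,-1,-1 ; -1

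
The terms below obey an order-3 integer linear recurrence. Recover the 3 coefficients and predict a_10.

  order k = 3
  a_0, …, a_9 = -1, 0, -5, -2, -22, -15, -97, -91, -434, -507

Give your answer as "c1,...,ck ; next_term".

  a_3 = 1·-5 + 4·0 + -3·-1 = -2
  a_4 = 1·-2 + 4·-5 + -3·0 = -22
  a_5 = 1·-22 + 4·-2 + -3·-5 = -15
  a_6 = 1·-15 + 4·-22 + -3·-2 = -97
  a_7 = 1·-97 + 4·-15 + -3·-22 = -91
  a_8 = 1·-91 + 4·-97 + -3·-15 = -434
  a_9 = 1·-434 + 4·-91 + -3·-97 = -507
  a_10 = 1·-507 + 4·-434 + -3·-91 = -1970

1,4,-3 ; -1970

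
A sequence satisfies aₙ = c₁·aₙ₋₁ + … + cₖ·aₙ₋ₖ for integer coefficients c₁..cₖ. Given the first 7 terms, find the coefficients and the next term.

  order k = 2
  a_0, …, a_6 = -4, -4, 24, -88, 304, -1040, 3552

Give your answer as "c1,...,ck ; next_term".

  a_2 = -4·-4 + -2·-4 = 24
  a_3 = -4·24 + -2·-4 = -88
  a_4 = -4·-88 + -2·24 = 304
  a_5 = -4·304 + -2·-88 = -1040
  a_6 = -4·-1040 + -2·304 = 3552
  a_7 = -4·3552 + -2·-1040 = -12128

-4,-2 ; -12128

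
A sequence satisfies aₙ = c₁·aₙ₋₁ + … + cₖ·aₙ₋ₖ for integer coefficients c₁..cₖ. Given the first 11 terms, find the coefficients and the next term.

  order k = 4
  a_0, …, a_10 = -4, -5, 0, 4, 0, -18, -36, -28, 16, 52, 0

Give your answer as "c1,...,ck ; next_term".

  a_4 = 2·4 + -2·0 + 0·-5 + 2·-4 = 0
  a_5 = 2·0 + -2·4 + 0·0 + 2·-5 = -18
  a_6 = 2·-18 + -2·0 + 0·4 + 2·0 = -36
  a_7 = 2·-36 + -2·-18 + 0·0 + 2·4 = -28
  a_8 = 2·-28 + -2·-36 + 0·-18 + 2·0 = 16
  a_9 = 2·16 + -2·-28 + 0·-36 + 2·-18 = 52
  a_10 = 2·52 + -2·16 + 0·-28 + 2·-36 = 0
  a_11 = 2·0 + -2·52 + 0·16 + 2·-28 = -160

2,-2,0,2 ; -160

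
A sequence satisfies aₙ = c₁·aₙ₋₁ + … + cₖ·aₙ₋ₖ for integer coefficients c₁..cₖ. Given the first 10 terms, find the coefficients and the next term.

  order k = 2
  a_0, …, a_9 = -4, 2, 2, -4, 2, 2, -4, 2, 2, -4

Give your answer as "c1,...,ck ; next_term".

  a_2 = -1·2 + -1·-4 = 2
  a_3 = -1·2 + -1·2 = -4
  a_4 = -1·-4 + -1·2 = 2
  a_5 = -1·2 + -1·-4 = 2
  a_6 = -1·2 + -1·2 = -4
  a_7 = -1·-4 + -1·2 = 2
  a_8 = -1·2 + -1·-4 = 2
  a_9 = -1·2 + -1·2 = -4
  a_10 = -1·-4 + -1·2 = 2

-1,-1 ; 2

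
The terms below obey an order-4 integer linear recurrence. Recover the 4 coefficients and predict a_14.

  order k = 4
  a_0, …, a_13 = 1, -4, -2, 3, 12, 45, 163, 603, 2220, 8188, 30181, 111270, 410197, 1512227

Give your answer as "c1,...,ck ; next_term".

  a_4 = 3·3 + 3·-2 + -2·-4 + 1·1 = 12
  a_5 = 3·12 + 3·3 + -2·-2 + 1·-4 = 45
  a_6 = 3·45 + 3·12 + -2·3 + 1·-2 = 163
  a_7 = 3·163 + 3·45 + -2·12 + 1·3 = 603
  a_8 = 3·603 + 3·163 + -2·45 + 1·12 = 2220
  a_9 = 3·2220 + 3·603 + -2·163 + 1·45 = 8188
  a_10 = 3·8188 + 3·2220 + -2·603 + 1·163 = 30181
  a_11 = 3·30181 + 3·8188 + -2·2220 + 1·603 = 111270
  a_12 = 3·111270 + 3·30181 + -2·8188 + 1·2220 = 410197
  a_13 = 3·410197 + 3·111270 + -2·30181 + 1·8188 = 1512227
  a_14 = 3·1512227 + 3·410197 + -2·111270 + 1·30181 = 5574913

3,3,-2,1 ; 5574913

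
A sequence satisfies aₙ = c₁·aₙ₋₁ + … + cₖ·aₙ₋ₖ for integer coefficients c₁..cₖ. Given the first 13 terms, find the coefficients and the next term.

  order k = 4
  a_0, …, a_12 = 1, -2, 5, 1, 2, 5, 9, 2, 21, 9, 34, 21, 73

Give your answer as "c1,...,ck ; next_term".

-1,1,2,2 ; 34

  a_4 = -1·1 + 1·5 + 2·-2 + 2·1 = 2
  a_5 = -1·2 + 1·1 + 2·5 + 2·-2 = 5
  a_6 = -1·5 + 1·2 + 2·1 + 2·5 = 9
  a_7 = -1·9 + 1·5 + 2·2 + 2·1 = 2
  a_8 = -1·2 + 1·9 + 2·5 + 2·2 = 21
  a_9 = -1·21 + 1·2 + 2·9 + 2·5 = 9
  a_10 = -1·9 + 1·21 + 2·2 + 2·9 = 34
  a_11 = -1·34 + 1·9 + 2·21 + 2·2 = 21
  a_12 = -1·21 + 1·34 + 2·9 + 2·21 = 73
  a_13 = -1·73 + 1·21 + 2·34 + 2·9 = 34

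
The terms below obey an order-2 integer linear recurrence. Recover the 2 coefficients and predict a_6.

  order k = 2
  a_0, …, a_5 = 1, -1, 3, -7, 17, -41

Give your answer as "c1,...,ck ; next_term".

-2,1 ; 99

  a_2 = -2·-1 + 1·1 = 3
  a_3 = -2·3 + 1·-1 = -7
  a_4 = -2·-7 + 1·3 = 17
  a_5 = -2·17 + 1·-7 = -41
  a_6 = -2·-41 + 1·17 = 99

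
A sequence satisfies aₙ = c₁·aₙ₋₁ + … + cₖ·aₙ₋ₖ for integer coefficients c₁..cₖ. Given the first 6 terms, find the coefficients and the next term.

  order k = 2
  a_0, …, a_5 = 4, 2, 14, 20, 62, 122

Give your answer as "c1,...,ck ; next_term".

1,3 ; 308

  a_2 = 1·2 + 3·4 = 14
  a_3 = 1·14 + 3·2 = 20
  a_4 = 1·20 + 3·14 = 62
  a_5 = 1·62 + 3·20 = 122
  a_6 = 1·122 + 3·62 = 308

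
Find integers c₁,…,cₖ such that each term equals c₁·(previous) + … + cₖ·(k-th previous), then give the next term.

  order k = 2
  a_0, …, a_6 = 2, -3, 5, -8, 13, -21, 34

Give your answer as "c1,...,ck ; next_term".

  a_2 = -1·-3 + 1·2 = 5
  a_3 = -1·5 + 1·-3 = -8
  a_4 = -1·-8 + 1·5 = 13
  a_5 = -1·13 + 1·-8 = -21
  a_6 = -1·-21 + 1·13 = 34
  a_7 = -1·34 + 1·-21 = -55

-1,1 ; -55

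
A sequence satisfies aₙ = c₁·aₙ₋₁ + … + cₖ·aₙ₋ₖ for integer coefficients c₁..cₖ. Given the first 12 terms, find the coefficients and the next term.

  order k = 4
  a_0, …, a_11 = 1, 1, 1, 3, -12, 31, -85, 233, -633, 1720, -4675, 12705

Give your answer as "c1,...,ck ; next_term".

-3,-1,-1,-1 ; -34527

  a_4 = -3·3 + -1·1 + -1·1 + -1·1 = -12
  a_5 = -3·-12 + -1·3 + -1·1 + -1·1 = 31
  a_6 = -3·31 + -1·-12 + -1·3 + -1·1 = -85
  a_7 = -3·-85 + -1·31 + -1·-12 + -1·3 = 233
  a_8 = -3·233 + -1·-85 + -1·31 + -1·-12 = -633
  a_9 = -3·-633 + -1·233 + -1·-85 + -1·31 = 1720
  a_10 = -3·1720 + -1·-633 + -1·233 + -1·-85 = -4675
  a_11 = -3·-4675 + -1·1720 + -1·-633 + -1·233 = 12705
  a_12 = -3·12705 + -1·-4675 + -1·1720 + -1·-633 = -34527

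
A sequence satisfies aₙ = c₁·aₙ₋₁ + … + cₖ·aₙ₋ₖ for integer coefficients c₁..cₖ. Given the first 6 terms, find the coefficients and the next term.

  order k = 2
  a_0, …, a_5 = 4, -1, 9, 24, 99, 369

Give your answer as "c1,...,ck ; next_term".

3,3 ; 1404

  a_2 = 3·-1 + 3·4 = 9
  a_3 = 3·9 + 3·-1 = 24
  a_4 = 3·24 + 3·9 = 99
  a_5 = 3·99 + 3·24 = 369
  a_6 = 3·369 + 3·99 = 1404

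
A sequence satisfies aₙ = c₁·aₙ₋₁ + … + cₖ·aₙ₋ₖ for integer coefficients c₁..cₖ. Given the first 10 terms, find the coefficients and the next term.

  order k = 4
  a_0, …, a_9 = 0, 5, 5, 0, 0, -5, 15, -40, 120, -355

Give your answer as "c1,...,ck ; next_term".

-2,2,-2,1 ; 1045

  a_4 = -2·0 + 2·5 + -2·5 + 1·0 = 0
  a_5 = -2·0 + 2·0 + -2·5 + 1·5 = -5
  a_6 = -2·-5 + 2·0 + -2·0 + 1·5 = 15
  a_7 = -2·15 + 2·-5 + -2·0 + 1·0 = -40
  a_8 = -2·-40 + 2·15 + -2·-5 + 1·0 = 120
  a_9 = -2·120 + 2·-40 + -2·15 + 1·-5 = -355
  a_10 = -2·-355 + 2·120 + -2·-40 + 1·15 = 1045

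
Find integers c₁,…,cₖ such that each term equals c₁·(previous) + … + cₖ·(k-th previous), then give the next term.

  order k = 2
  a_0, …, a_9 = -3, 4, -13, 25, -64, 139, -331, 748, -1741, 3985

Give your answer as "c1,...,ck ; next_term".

-1,3 ; -9208

  a_2 = -1·4 + 3·-3 = -13
  a_3 = -1·-13 + 3·4 = 25
  a_4 = -1·25 + 3·-13 = -64
  a_5 = -1·-64 + 3·25 = 139
  a_6 = -1·139 + 3·-64 = -331
  a_7 = -1·-331 + 3·139 = 748
  a_8 = -1·748 + 3·-331 = -1741
  a_9 = -1·-1741 + 3·748 = 3985
  a_10 = -1·3985 + 3·-1741 = -9208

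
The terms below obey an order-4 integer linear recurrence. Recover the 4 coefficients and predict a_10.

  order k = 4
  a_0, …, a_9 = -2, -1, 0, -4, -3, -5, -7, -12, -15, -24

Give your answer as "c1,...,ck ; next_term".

0,1,1,1 ; -34

  a_4 = 0·-4 + 1·0 + 1·-1 + 1·-2 = -3
  a_5 = 0·-3 + 1·-4 + 1·0 + 1·-1 = -5
  a_6 = 0·-5 + 1·-3 + 1·-4 + 1·0 = -7
  a_7 = 0·-7 + 1·-5 + 1·-3 + 1·-4 = -12
  a_8 = 0·-12 + 1·-7 + 1·-5 + 1·-3 = -15
  a_9 = 0·-15 + 1·-12 + 1·-7 + 1·-5 = -24
  a_10 = 0·-24 + 1·-15 + 1·-12 + 1·-7 = -34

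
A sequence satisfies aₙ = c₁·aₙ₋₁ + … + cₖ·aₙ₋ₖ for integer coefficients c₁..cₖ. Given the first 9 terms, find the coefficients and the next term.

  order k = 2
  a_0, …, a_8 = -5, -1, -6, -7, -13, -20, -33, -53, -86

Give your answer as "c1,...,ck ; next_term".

1,1 ; -139

  a_2 = 1·-1 + 1·-5 = -6
  a_3 = 1·-6 + 1·-1 = -7
  a_4 = 1·-7 + 1·-6 = -13
  a_5 = 1·-13 + 1·-7 = -20
  a_6 = 1·-20 + 1·-13 = -33
  a_7 = 1·-33 + 1·-20 = -53
  a_8 = 1·-53 + 1·-33 = -86
  a_9 = 1·-86 + 1·-53 = -139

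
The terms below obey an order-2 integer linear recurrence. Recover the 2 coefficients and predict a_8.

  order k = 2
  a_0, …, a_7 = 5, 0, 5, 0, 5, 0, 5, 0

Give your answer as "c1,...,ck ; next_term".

  a_2 = 0·0 + 1·5 = 5
  a_3 = 0·5 + 1·0 = 0
  a_4 = 0·0 + 1·5 = 5
  a_5 = 0·5 + 1·0 = 0
  a_6 = 0·0 + 1·5 = 5
  a_7 = 0·5 + 1·0 = 0
  a_8 = 0·0 + 1·5 = 5

0,1 ; 5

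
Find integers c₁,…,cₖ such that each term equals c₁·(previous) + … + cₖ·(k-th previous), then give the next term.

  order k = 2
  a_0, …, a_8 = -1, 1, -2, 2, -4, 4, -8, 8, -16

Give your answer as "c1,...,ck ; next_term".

0,2 ; 16

  a_2 = 0·1 + 2·-1 = -2
  a_3 = 0·-2 + 2·1 = 2
  a_4 = 0·2 + 2·-2 = -4
  a_5 = 0·-4 + 2·2 = 4
  a_6 = 0·4 + 2·-4 = -8
  a_7 = 0·-8 + 2·4 = 8
  a_8 = 0·8 + 2·-8 = -16
  a_9 = 0·-16 + 2·8 = 16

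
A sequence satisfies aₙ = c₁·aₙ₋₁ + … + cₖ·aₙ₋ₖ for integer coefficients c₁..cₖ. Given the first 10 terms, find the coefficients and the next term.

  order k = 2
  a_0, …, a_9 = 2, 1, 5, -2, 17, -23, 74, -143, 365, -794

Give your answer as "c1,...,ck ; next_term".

  a_2 = -1·1 + 3·2 = 5
  a_3 = -1·5 + 3·1 = -2
  a_4 = -1·-2 + 3·5 = 17
  a_5 = -1·17 + 3·-2 = -23
  a_6 = -1·-23 + 3·17 = 74
  a_7 = -1·74 + 3·-23 = -143
  a_8 = -1·-143 + 3·74 = 365
  a_9 = -1·365 + 3·-143 = -794
  a_10 = -1·-794 + 3·365 = 1889

-1,3 ; 1889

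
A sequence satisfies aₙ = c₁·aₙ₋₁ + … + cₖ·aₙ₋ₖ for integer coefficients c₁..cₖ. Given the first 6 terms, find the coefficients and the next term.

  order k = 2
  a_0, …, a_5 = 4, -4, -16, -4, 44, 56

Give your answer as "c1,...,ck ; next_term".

1,-3 ; -76

  a_2 = 1·-4 + -3·4 = -16
  a_3 = 1·-16 + -3·-4 = -4
  a_4 = 1·-4 + -3·-16 = 44
  a_5 = 1·44 + -3·-4 = 56
  a_6 = 1·56 + -3·44 = -76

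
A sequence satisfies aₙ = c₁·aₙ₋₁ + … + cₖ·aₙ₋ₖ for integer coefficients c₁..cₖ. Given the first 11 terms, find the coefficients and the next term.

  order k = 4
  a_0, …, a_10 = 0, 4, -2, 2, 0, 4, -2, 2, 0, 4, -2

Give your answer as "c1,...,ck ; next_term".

  a_4 = 0·2 + 0·-2 + 0·4 + 1·0 = 0
  a_5 = 0·0 + 0·2 + 0·-2 + 1·4 = 4
  a_6 = 0·4 + 0·0 + 0·2 + 1·-2 = -2
  a_7 = 0·-2 + 0·4 + 0·0 + 1·2 = 2
  a_8 = 0·2 + 0·-2 + 0·4 + 1·0 = 0
  a_9 = 0·0 + 0·2 + 0·-2 + 1·4 = 4
  a_10 = 0·4 + 0·0 + 0·2 + 1·-2 = -2
  a_11 = 0·-2 + 0·4 + 0·0 + 1·2 = 2

0,0,0,1 ; 2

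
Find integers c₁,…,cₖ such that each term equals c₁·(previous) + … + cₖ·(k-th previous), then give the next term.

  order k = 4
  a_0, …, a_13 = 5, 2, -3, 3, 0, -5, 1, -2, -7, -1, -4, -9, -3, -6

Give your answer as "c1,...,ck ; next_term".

1,0,1,-1 ; -11

  a_4 = 1·3 + 0·-3 + 1·2 + -1·5 = 0
  a_5 = 1·0 + 0·3 + 1·-3 + -1·2 = -5
  a_6 = 1·-5 + 0·0 + 1·3 + -1·-3 = 1
  a_7 = 1·1 + 0·-5 + 1·0 + -1·3 = -2
  a_8 = 1·-2 + 0·1 + 1·-5 + -1·0 = -7
  a_9 = 1·-7 + 0·-2 + 1·1 + -1·-5 = -1
  a_10 = 1·-1 + 0·-7 + 1·-2 + -1·1 = -4
  a_11 = 1·-4 + 0·-1 + 1·-7 + -1·-2 = -9
  a_12 = 1·-9 + 0·-4 + 1·-1 + -1·-7 = -3
  a_13 = 1·-3 + 0·-9 + 1·-4 + -1·-1 = -6
  a_14 = 1·-6 + 0·-3 + 1·-9 + -1·-4 = -11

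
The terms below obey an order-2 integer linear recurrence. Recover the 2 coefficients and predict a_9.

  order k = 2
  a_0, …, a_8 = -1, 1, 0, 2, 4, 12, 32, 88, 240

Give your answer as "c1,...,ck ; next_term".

  a_2 = 2·1 + 2·-1 = 0
  a_3 = 2·0 + 2·1 = 2
  a_4 = 2·2 + 2·0 = 4
  a_5 = 2·4 + 2·2 = 12
  a_6 = 2·12 + 2·4 = 32
  a_7 = 2·32 + 2·12 = 88
  a_8 = 2·88 + 2·32 = 240
  a_9 = 2·240 + 2·88 = 656

2,2 ; 656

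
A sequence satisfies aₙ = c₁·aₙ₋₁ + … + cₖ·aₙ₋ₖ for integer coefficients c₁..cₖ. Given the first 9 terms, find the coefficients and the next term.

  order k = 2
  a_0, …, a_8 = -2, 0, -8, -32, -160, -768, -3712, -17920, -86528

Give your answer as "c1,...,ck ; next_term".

  a_2 = 4·0 + 4·-2 = -8
  a_3 = 4·-8 + 4·0 = -32
  a_4 = 4·-32 + 4·-8 = -160
  a_5 = 4·-160 + 4·-32 = -768
  a_6 = 4·-768 + 4·-160 = -3712
  a_7 = 4·-3712 + 4·-768 = -17920
  a_8 = 4·-17920 + 4·-3712 = -86528
  a_9 = 4·-86528 + 4·-17920 = -417792

4,4 ; -417792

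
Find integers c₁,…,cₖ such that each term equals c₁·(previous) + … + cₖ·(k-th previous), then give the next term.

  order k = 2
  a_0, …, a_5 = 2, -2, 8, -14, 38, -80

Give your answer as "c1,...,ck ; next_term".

-1,3 ; 194

  a_2 = -1·-2 + 3·2 = 8
  a_3 = -1·8 + 3·-2 = -14
  a_4 = -1·-14 + 3·8 = 38
  a_5 = -1·38 + 3·-14 = -80
  a_6 = -1·-80 + 3·38 = 194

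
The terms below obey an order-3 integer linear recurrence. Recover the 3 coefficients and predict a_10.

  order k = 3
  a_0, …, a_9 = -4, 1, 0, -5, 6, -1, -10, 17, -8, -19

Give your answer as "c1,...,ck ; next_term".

  a_3 = -1·0 + -1·1 + 1·-4 = -5
  a_4 = -1·-5 + -1·0 + 1·1 = 6
  a_5 = -1·6 + -1·-5 + 1·0 = -1
  a_6 = -1·-1 + -1·6 + 1·-5 = -10
  a_7 = -1·-10 + -1·-1 + 1·6 = 17
  a_8 = -1·17 + -1·-10 + 1·-1 = -8
  a_9 = -1·-8 + -1·17 + 1·-10 = -19
  a_10 = -1·-19 + -1·-8 + 1·17 = 44

-1,-1,1 ; 44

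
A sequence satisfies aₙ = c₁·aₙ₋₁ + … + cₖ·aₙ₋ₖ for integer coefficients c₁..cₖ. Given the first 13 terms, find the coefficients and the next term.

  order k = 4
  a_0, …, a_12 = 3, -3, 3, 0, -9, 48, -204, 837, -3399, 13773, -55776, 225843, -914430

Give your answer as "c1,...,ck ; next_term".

  a_4 = -4·0 + 1·3 + 3·-3 + -1·3 = -9
  a_5 = -4·-9 + 1·0 + 3·3 + -1·-3 = 48
  a_6 = -4·48 + 1·-9 + 3·0 + -1·3 = -204
  a_7 = -4·-204 + 1·48 + 3·-9 + -1·0 = 837
  a_8 = -4·837 + 1·-204 + 3·48 + -1·-9 = -3399
  a_9 = -4·-3399 + 1·837 + 3·-204 + -1·48 = 13773
  a_10 = -4·13773 + 1·-3399 + 3·837 + -1·-204 = -55776
  a_11 = -4·-55776 + 1·13773 + 3·-3399 + -1·837 = 225843
  a_12 = -4·225843 + 1·-55776 + 3·13773 + -1·-3399 = -914430
  a_13 = -4·-914430 + 1·225843 + 3·-55776 + -1·13773 = 3702462

-4,1,3,-1 ; 3702462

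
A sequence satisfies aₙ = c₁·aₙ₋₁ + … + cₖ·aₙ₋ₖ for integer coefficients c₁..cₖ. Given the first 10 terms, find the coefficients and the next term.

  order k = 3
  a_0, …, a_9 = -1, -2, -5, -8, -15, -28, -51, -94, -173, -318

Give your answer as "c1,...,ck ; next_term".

  a_3 = 1·-5 + 1·-2 + 1·-1 = -8
  a_4 = 1·-8 + 1·-5 + 1·-2 = -15
  a_5 = 1·-15 + 1·-8 + 1·-5 = -28
  a_6 = 1·-28 + 1·-15 + 1·-8 = -51
  a_7 = 1·-51 + 1·-28 + 1·-15 = -94
  a_8 = 1·-94 + 1·-51 + 1·-28 = -173
  a_9 = 1·-173 + 1·-94 + 1·-51 = -318
  a_10 = 1·-318 + 1·-173 + 1·-94 = -585

1,1,1 ; -585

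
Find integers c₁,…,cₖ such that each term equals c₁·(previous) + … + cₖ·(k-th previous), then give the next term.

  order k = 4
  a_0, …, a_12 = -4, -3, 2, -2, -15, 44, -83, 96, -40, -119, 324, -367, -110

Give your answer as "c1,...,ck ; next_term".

  a_4 = -3·-2 + -3·2 + 1·-3 + 3·-4 = -15
  a_5 = -3·-15 + -3·-2 + 1·2 + 3·-3 = 44
  a_6 = -3·44 + -3·-15 + 1·-2 + 3·2 = -83
  a_7 = -3·-83 + -3·44 + 1·-15 + 3·-2 = 96
  a_8 = -3·96 + -3·-83 + 1·44 + 3·-15 = -40
  a_9 = -3·-40 + -3·96 + 1·-83 + 3·44 = -119
  a_10 = -3·-119 + -3·-40 + 1·96 + 3·-83 = 324
  a_11 = -3·324 + -3·-119 + 1·-40 + 3·96 = -367
  a_12 = -3·-367 + -3·324 + 1·-119 + 3·-40 = -110
  a_13 = -3·-110 + -3·-367 + 1·324 + 3·-119 = 1398

-3,-3,1,3 ; 1398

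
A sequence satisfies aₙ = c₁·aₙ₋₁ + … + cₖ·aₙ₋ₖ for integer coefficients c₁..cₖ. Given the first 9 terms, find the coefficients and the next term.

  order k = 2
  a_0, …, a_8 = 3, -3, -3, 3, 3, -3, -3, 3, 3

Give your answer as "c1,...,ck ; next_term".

0,-1 ; -3

  a_2 = 0·-3 + -1·3 = -3
  a_3 = 0·-3 + -1·-3 = 3
  a_4 = 0·3 + -1·-3 = 3
  a_5 = 0·3 + -1·3 = -3
  a_6 = 0·-3 + -1·3 = -3
  a_7 = 0·-3 + -1·-3 = 3
  a_8 = 0·3 + -1·-3 = 3
  a_9 = 0·3 + -1·3 = -3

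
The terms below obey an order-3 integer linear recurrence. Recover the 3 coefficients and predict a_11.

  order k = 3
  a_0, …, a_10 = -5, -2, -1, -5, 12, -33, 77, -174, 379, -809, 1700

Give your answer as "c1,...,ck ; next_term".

  a_3 = -3·-1 + -1·-2 + 2·-5 = -5
  a_4 = -3·-5 + -1·-1 + 2·-2 = 12
  a_5 = -3·12 + -1·-5 + 2·-1 = -33
  a_6 = -3·-33 + -1·12 + 2·-5 = 77
  a_7 = -3·77 + -1·-33 + 2·12 = -174
  a_8 = -3·-174 + -1·77 + 2·-33 = 379
  a_9 = -3·379 + -1·-174 + 2·77 = -809
  a_10 = -3·-809 + -1·379 + 2·-174 = 1700
  a_11 = -3·1700 + -1·-809 + 2·379 = -3533

-3,-1,2 ; -3533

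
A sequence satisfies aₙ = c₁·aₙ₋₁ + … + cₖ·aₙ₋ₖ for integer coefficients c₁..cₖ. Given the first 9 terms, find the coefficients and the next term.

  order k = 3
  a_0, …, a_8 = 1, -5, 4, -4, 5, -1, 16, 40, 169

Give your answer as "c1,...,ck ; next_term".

3,3,-1 ; 611

  a_3 = 3·4 + 3·-5 + -1·1 = -4
  a_4 = 3·-4 + 3·4 + -1·-5 = 5
  a_5 = 3·5 + 3·-4 + -1·4 = -1
  a_6 = 3·-1 + 3·5 + -1·-4 = 16
  a_7 = 3·16 + 3·-1 + -1·5 = 40
  a_8 = 3·40 + 3·16 + -1·-1 = 169
  a_9 = 3·169 + 3·40 + -1·16 = 611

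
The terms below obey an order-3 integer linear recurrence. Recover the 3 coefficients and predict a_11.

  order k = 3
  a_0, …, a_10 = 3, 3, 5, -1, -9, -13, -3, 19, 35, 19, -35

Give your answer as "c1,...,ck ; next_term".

  a_3 = 1·5 + -1·3 + -1·3 = -1
  a_4 = 1·-1 + -1·5 + -1·3 = -9
  a_5 = 1·-9 + -1·-1 + -1·5 = -13
  a_6 = 1·-13 + -1·-9 + -1·-1 = -3
  a_7 = 1·-3 + -1·-13 + -1·-9 = 19
  a_8 = 1·19 + -1·-3 + -1·-13 = 35
  a_9 = 1·35 + -1·19 + -1·-3 = 19
  a_10 = 1·19 + -1·35 + -1·19 = -35
  a_11 = 1·-35 + -1·19 + -1·35 = -89

1,-1,-1 ; -89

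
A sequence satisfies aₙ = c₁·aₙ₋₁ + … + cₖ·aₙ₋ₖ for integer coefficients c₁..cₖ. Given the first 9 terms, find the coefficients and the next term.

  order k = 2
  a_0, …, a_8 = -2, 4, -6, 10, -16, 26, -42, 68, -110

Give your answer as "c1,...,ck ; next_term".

-1,1 ; 178

  a_2 = -1·4 + 1·-2 = -6
  a_3 = -1·-6 + 1·4 = 10
  a_4 = -1·10 + 1·-6 = -16
  a_5 = -1·-16 + 1·10 = 26
  a_6 = -1·26 + 1·-16 = -42
  a_7 = -1·-42 + 1·26 = 68
  a_8 = -1·68 + 1·-42 = -110
  a_9 = -1·-110 + 1·68 = 178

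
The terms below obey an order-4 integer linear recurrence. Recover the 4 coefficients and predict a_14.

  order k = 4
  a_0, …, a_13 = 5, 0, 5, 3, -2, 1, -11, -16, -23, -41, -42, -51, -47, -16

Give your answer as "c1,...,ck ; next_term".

  a_4 = 1·3 + 1·5 + 0·0 + -2·5 = -2
  a_5 = 1·-2 + 1·3 + 0·5 + -2·0 = 1
  a_6 = 1·1 + 1·-2 + 0·3 + -2·5 = -11
  a_7 = 1·-11 + 1·1 + 0·-2 + -2·3 = -16
  a_8 = 1·-16 + 1·-11 + 0·1 + -2·-2 = -23
  a_9 = 1·-23 + 1·-16 + 0·-11 + -2·1 = -41
  a_10 = 1·-41 + 1·-23 + 0·-16 + -2·-11 = -42
  a_11 = 1·-42 + 1·-41 + 0·-23 + -2·-16 = -51
  a_12 = 1·-51 + 1·-42 + 0·-41 + -2·-23 = -47
  a_13 = 1·-47 + 1·-51 + 0·-42 + -2·-41 = -16
  a_14 = 1·-16 + 1·-47 + 0·-51 + -2·-42 = 21

1,1,0,-2 ; 21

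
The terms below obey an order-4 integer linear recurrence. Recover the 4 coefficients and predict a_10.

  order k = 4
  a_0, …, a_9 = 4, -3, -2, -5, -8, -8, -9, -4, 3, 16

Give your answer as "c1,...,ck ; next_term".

  a_4 = 1·-5 + 1·-2 + -1·-3 + -1·4 = -8
  a_5 = 1·-8 + 1·-5 + -1·-2 + -1·-3 = -8
  a_6 = 1·-8 + 1·-8 + -1·-5 + -1·-2 = -9
  a_7 = 1·-9 + 1·-8 + -1·-8 + -1·-5 = -4
  a_8 = 1·-4 + 1·-9 + -1·-8 + -1·-8 = 3
  a_9 = 1·3 + 1·-4 + -1·-9 + -1·-8 = 16
  a_10 = 1·16 + 1·3 + -1·-4 + -1·-9 = 32

1,1,-1,-1 ; 32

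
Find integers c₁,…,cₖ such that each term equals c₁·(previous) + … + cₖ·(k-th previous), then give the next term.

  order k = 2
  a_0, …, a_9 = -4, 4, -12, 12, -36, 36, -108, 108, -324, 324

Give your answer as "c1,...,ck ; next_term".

  a_2 = 0·4 + 3·-4 = -12
  a_3 = 0·-12 + 3·4 = 12
  a_4 = 0·12 + 3·-12 = -36
  a_5 = 0·-36 + 3·12 = 36
  a_6 = 0·36 + 3·-36 = -108
  a_7 = 0·-108 + 3·36 = 108
  a_8 = 0·108 + 3·-108 = -324
  a_9 = 0·-324 + 3·108 = 324
  a_10 = 0·324 + 3·-324 = -972

0,3 ; -972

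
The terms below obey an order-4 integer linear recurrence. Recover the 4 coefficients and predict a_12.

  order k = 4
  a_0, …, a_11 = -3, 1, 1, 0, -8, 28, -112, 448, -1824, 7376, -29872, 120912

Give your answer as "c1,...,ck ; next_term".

-3,4,0,4 ; -489520

  a_4 = -3·0 + 4·1 + 0·1 + 4·-3 = -8
  a_5 = -3·-8 + 4·0 + 0·1 + 4·1 = 28
  a_6 = -3·28 + 4·-8 + 0·0 + 4·1 = -112
  a_7 = -3·-112 + 4·28 + 0·-8 + 4·0 = 448
  a_8 = -3·448 + 4·-112 + 0·28 + 4·-8 = -1824
  a_9 = -3·-1824 + 4·448 + 0·-112 + 4·28 = 7376
  a_10 = -3·7376 + 4·-1824 + 0·448 + 4·-112 = -29872
  a_11 = -3·-29872 + 4·7376 + 0·-1824 + 4·448 = 120912
  a_12 = -3·120912 + 4·-29872 + 0·7376 + 4·-1824 = -489520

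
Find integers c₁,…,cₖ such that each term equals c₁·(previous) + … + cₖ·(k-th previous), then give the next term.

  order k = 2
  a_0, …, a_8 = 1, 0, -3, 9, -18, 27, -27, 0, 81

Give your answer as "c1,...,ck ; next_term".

-3,-3 ; -243

  a_2 = -3·0 + -3·1 = -3
  a_3 = -3·-3 + -3·0 = 9
  a_4 = -3·9 + -3·-3 = -18
  a_5 = -3·-18 + -3·9 = 27
  a_6 = -3·27 + -3·-18 = -27
  a_7 = -3·-27 + -3·27 = 0
  a_8 = -3·0 + -3·-27 = 81
  a_9 = -3·81 + -3·0 = -243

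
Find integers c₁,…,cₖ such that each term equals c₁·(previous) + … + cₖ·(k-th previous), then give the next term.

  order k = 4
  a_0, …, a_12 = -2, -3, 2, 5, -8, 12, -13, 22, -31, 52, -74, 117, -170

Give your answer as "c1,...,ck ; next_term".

-1,1,1,1 ; 265

  a_4 = -1·5 + 1·2 + 1·-3 + 1·-2 = -8
  a_5 = -1·-8 + 1·5 + 1·2 + 1·-3 = 12
  a_6 = -1·12 + 1·-8 + 1·5 + 1·2 = -13
  a_7 = -1·-13 + 1·12 + 1·-8 + 1·5 = 22
  a_8 = -1·22 + 1·-13 + 1·12 + 1·-8 = -31
  a_9 = -1·-31 + 1·22 + 1·-13 + 1·12 = 52
  a_10 = -1·52 + 1·-31 + 1·22 + 1·-13 = -74
  a_11 = -1·-74 + 1·52 + 1·-31 + 1·22 = 117
  a_12 = -1·117 + 1·-74 + 1·52 + 1·-31 = -170
  a_13 = -1·-170 + 1·117 + 1·-74 + 1·52 = 265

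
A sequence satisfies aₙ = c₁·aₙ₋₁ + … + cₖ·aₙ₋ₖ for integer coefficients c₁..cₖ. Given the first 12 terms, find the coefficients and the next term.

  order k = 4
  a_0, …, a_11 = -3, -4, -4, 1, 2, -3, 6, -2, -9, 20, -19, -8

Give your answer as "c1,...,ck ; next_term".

  a_4 = -1·1 + -1·-4 + 1·-4 + -1·-3 = 2
  a_5 = -1·2 + -1·1 + 1·-4 + -1·-4 = -3
  a_6 = -1·-3 + -1·2 + 1·1 + -1·-4 = 6
  a_7 = -1·6 + -1·-3 + 1·2 + -1·1 = -2
  a_8 = -1·-2 + -1·6 + 1·-3 + -1·2 = -9
  a_9 = -1·-9 + -1·-2 + 1·6 + -1·-3 = 20
  a_10 = -1·20 + -1·-9 + 1·-2 + -1·6 = -19
  a_11 = -1·-19 + -1·20 + 1·-9 + -1·-2 = -8
  a_12 = -1·-8 + -1·-19 + 1·20 + -1·-9 = 56

-1,-1,1,-1 ; 56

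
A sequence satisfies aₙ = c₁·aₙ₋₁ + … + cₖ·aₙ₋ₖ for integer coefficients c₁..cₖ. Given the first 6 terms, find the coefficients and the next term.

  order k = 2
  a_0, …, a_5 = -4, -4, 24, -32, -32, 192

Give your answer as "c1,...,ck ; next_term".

  a_2 = -2·-4 + -4·-4 = 24
  a_3 = -2·24 + -4·-4 = -32
  a_4 = -2·-32 + -4·24 = -32
  a_5 = -2·-32 + -4·-32 = 192
  a_6 = -2·192 + -4·-32 = -256

-2,-4 ; -256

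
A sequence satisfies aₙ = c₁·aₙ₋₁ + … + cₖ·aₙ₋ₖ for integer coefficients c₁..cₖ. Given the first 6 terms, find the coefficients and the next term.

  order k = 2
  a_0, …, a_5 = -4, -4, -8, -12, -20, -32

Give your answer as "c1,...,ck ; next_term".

  a_2 = 1·-4 + 1·-4 = -8
  a_3 = 1·-8 + 1·-4 = -12
  a_4 = 1·-12 + 1·-8 = -20
  a_5 = 1·-20 + 1·-12 = -32
  a_6 = 1·-32 + 1·-20 = -52

1,1 ; -52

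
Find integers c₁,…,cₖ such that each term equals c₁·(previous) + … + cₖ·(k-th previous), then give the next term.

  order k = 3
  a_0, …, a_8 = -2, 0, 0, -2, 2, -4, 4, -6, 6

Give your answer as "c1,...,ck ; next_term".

-1,1,1 ; -8

  a_3 = -1·0 + 1·0 + 1·-2 = -2
  a_4 = -1·-2 + 1·0 + 1·0 = 2
  a_5 = -1·2 + 1·-2 + 1·0 = -4
  a_6 = -1·-4 + 1·2 + 1·-2 = 4
  a_7 = -1·4 + 1·-4 + 1·2 = -6
  a_8 = -1·-6 + 1·4 + 1·-4 = 6
  a_9 = -1·6 + 1·-6 + 1·4 = -8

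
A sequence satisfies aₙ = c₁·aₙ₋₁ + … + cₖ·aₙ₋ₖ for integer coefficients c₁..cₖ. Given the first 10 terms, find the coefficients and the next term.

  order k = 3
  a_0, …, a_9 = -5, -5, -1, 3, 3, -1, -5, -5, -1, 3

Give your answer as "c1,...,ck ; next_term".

2,-2,1 ; 3

  a_3 = 2·-1 + -2·-5 + 1·-5 = 3
  a_4 = 2·3 + -2·-1 + 1·-5 = 3
  a_5 = 2·3 + -2·3 + 1·-1 = -1
  a_6 = 2·-1 + -2·3 + 1·3 = -5
  a_7 = 2·-5 + -2·-1 + 1·3 = -5
  a_8 = 2·-5 + -2·-5 + 1·-1 = -1
  a_9 = 2·-1 + -2·-5 + 1·-5 = 3
  a_10 = 2·3 + -2·-1 + 1·-5 = 3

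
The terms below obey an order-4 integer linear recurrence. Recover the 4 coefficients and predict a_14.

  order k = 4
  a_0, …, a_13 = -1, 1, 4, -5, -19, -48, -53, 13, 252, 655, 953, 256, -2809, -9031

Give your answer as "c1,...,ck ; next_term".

2,-1,-4,1 ; -15324

  a_4 = 2·-5 + -1·4 + -4·1 + 1·-1 = -19
  a_5 = 2·-19 + -1·-5 + -4·4 + 1·1 = -48
  a_6 = 2·-48 + -1·-19 + -4·-5 + 1·4 = -53
  a_7 = 2·-53 + -1·-48 + -4·-19 + 1·-5 = 13
  a_8 = 2·13 + -1·-53 + -4·-48 + 1·-19 = 252
  a_9 = 2·252 + -1·13 + -4·-53 + 1·-48 = 655
  a_10 = 2·655 + -1·252 + -4·13 + 1·-53 = 953
  a_11 = 2·953 + -1·655 + -4·252 + 1·13 = 256
  a_12 = 2·256 + -1·953 + -4·655 + 1·252 = -2809
  a_13 = 2·-2809 + -1·256 + -4·953 + 1·655 = -9031
  a_14 = 2·-9031 + -1·-2809 + -4·256 + 1·953 = -15324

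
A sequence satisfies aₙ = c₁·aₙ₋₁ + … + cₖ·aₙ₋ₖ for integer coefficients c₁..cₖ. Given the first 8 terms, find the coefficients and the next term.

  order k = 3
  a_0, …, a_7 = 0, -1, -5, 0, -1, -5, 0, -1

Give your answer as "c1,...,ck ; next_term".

0,0,1 ; -5

  a_3 = 0·-5 + 0·-1 + 1·0 = 0
  a_4 = 0·0 + 0·-5 + 1·-1 = -1
  a_5 = 0·-1 + 0·0 + 1·-5 = -5
  a_6 = 0·-5 + 0·-1 + 1·0 = 0
  a_7 = 0·0 + 0·-5 + 1·-1 = -1
  a_8 = 0·-1 + 0·0 + 1·-5 = -5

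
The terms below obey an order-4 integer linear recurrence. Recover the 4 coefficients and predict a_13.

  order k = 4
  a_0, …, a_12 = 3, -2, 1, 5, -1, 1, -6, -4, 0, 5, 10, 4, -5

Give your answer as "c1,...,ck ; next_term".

  a_4 = 0·5 + 0·1 + -1·-2 + -1·3 = -1
  a_5 = 0·-1 + 0·5 + -1·1 + -1·-2 = 1
  a_6 = 0·1 + 0·-1 + -1·5 + -1·1 = -6
  a_7 = 0·-6 + 0·1 + -1·-1 + -1·5 = -4
  a_8 = 0·-4 + 0·-6 + -1·1 + -1·-1 = 0
  a_9 = 0·0 + 0·-4 + -1·-6 + -1·1 = 5
  a_10 = 0·5 + 0·0 + -1·-4 + -1·-6 = 10
  a_11 = 0·10 + 0·5 + -1·0 + -1·-4 = 4
  a_12 = 0·4 + 0·10 + -1·5 + -1·0 = -5
  a_13 = 0·-5 + 0·4 + -1·10 + -1·5 = -15

0,0,-1,-1 ; -15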